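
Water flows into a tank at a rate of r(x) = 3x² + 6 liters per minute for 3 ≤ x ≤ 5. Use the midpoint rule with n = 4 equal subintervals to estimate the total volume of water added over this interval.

109.875

Δx = (5 − 3)/4 = 0.5.
Midpoints: 3.25, 3.75, 4.25, 4.75.
r(3.25) = 37.6875, r(3.75) = 48.1875, r(4.25) = 60.1875, r(4.75) = 73.6875.
Sum = Δx · [r(3.25) + r(3.75) + r(4.25) + r(4.75)].
Sum = 109.875.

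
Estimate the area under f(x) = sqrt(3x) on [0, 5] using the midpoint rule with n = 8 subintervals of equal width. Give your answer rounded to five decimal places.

12.95575

Δx = (5 − 0)/8 = 0.625.
Midpoints: 0.3125, 0.9375, 1.5625, 2.1875, 2.8125, 3.4375, 4.0625, 4.6875.
f(0.3125) ≈ 0.96825, f(0.9375) ≈ 1.67705, f(1.5625) ≈ 2.16506, f(2.1875) ≈ 2.56174, f(2.8125) ≈ 2.90474, f(3.4375) ≈ 3.21131, f(4.0625) ≈ 3.49106, f(4.6875) ≈ 3.75000.
Sum = Δx · [f(0.3125) + f(0.9375) + f(1.5625) + ...].
Sum ≈ 12.95575.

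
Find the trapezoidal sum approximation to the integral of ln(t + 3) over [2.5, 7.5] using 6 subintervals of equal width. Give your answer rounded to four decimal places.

Δt = (7.5 − 2.5)/6 = 5/6.
f(2.5) ≈ 1.7047, f(10/3) ≈ 1.8458, f(25/6) ≈ 1.9694, f(5) ≈ 2.0794, f(35/6) ≈ 2.1785, f(20/3) ≈ 2.2687, f(7.5) ≈ 2.3514.
T_6 = (Δt/2)·[f(t_0) + 2f(t_1) + ... + 2f(t_{5}) + f(t_6)].
Sum ≈ 10.3083.

10.3083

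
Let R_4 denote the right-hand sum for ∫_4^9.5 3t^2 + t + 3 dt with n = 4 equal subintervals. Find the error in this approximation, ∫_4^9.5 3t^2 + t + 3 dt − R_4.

-162.12109375

Exact integral: ∫_4^9.5 f(t) dt = 847.
R_4 = 1009.12109375.
Error = 847 − 1009.12109375 = -162.12109375.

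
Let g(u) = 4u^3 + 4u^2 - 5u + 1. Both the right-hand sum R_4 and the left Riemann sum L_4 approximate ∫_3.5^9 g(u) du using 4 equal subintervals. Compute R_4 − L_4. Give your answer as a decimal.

4114

R_4 = 9353.30859375.
L_4 = 5239.30859375.
R_4 − L_4 = 4114.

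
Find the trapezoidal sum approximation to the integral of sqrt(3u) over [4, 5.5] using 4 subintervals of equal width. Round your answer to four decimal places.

5.6557

Δu = (5.5 − 4)/4 = 0.375.
f(4) ≈ 3.4641, f(4.375) ≈ 3.6228, f(4.75) ≈ 3.7749, f(5.125) ≈ 3.9211, f(5.5) ≈ 4.0620.
T_4 = (Δu/2)·[f(u_0) + 2f(u_1) + 2f(u_2) + 2f(u_3) + f(u_4)].
Sum ≈ 5.6557.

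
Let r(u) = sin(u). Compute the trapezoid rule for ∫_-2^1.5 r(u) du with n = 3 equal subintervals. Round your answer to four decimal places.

-0.4304

Δu = (1.5 − (-2))/3 = 7/6.
r(-2) ≈ -0.9093, r(-5/6) ≈ -0.7402, r(1/3) ≈ 0.3272, r(1.5) ≈ 0.9975.
T_3 = (Δu/2)·[r(u_0) + 2r(u_1) + 2r(u_2) + r(u_3)].
Sum ≈ -0.4304.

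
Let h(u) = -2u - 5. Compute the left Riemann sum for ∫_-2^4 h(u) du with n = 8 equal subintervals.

-37.5

Δu = (4 − (-2))/8 = 0.75.
Left endpoints: -2, -1.25, -0.5, 0.25, 1, 1.75, 2.5, 3.25.
h(-2) = -1, h(-1.25) = -2.5, h(-0.5) = -4, h(0.25) = -5.5, h(1) = -7, h(1.75) = -8.5, h(2.5) = -10, h(3.25) = -11.5.
Sum = Δu · [h(-2) + h(-1.25) + h(-0.5) + ...].
Sum = -37.5.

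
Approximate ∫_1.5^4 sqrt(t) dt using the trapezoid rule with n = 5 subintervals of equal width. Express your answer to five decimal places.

4.10530

Δt = (4 − 1.5)/5 = 0.5.
f(1.5) ≈ 1.22474, f(2) ≈ 1.41421, f(2.5) ≈ 1.58114, f(3) ≈ 1.73205, f(3.5) ≈ 1.87083, f(4) ≈ 2.00000.
T_5 = (Δt/2)·[f(t_0) + 2f(t_1) + ... + 2f(t_{4}) + f(t_5)].
Sum ≈ 4.10530.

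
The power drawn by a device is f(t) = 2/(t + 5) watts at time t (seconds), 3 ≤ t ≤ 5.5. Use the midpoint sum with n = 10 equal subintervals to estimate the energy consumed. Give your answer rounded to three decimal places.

0.544

Δt = (5.5 − 3)/10 = 0.25.
Midpoints: 3.125, 3.375, 3.625, 3.875, 4.125, 4.375, 4.625, 4.875, 5.125, 5.375.
f(3.125) = 16/65, f(3.375) = 16/67, f(3.625) = 16/69, f(3.875) = 16/71, f(4.125) = 16/73, f(4.375) = 16/75, f(4.625) = 16/77, f(4.875) = 16/79, f(5.125) = 16/81, f(5.375) = 16/83.
Sum = Δt · [f(3.125) + f(3.375) + f(3.625) + ...].
Sum ≈ 0.544.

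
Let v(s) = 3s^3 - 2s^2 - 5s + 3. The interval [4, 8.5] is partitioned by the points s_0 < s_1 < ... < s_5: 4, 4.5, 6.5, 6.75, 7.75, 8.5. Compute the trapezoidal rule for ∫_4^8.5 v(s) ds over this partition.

Subinterval widths: 0.5, 2, 0.25, 1, 0.75.
v(4) = 143, v(4.5) = 213.375, v(6.5) = 709.875, v(6.75) = 800.765625, v(7.75) = 1240.578125, v(8.5) = 1658.375.
On each subinterval the trapezoid contributes (Δs_i/2)·[v(s_{i-1}) + v(s_i)].
Sum = 3308.953125.

3308.953125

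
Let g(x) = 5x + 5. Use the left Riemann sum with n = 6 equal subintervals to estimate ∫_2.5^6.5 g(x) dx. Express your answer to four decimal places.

Δx = (6.5 − 2.5)/6 = 2/3.
Left endpoints: 2.5, 19/6, 23/6, 4.5, 31/6, 35/6.
g(2.5) = 17.5, g(19/6) = 125/6, g(23/6) = 145/6, g(4.5) = 27.5, g(31/6) = 185/6, g(35/6) = 205/6.
Sum = Δx · [g(2.5) + g(19/6) + g(23/6) + ...].
Sum ≈ 103.3333.

103.3333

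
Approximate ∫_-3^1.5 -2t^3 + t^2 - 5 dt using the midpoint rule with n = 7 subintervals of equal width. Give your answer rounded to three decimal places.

Δt = (1.5 − (-3))/7 = 9/14.
Midpoints: -75/28, -57/28, -39/28, -0.75, -3/28, 15/28, 33/28.
f(-75/28) = 445745/10976, f(-57/28) = 175799/10976, f(-39/28) = 25733/10976, f(-0.75) = -3.59375, f(-3/28) = -54727/10976, f(15/28) = -55105/10976, f(33/28) = -75571/10976.
Sum = Δt · [f(-75/28) + f(-57/28) + f(-39/28) + ...].
Sum ≈ 24.741.

24.741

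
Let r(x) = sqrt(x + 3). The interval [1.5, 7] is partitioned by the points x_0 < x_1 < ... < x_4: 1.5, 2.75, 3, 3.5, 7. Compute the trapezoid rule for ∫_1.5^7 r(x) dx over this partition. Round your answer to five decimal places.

Subinterval widths: 1.25, 0.25, 0.5, 3.5.
r(1.5) ≈ 2.12132, r(2.75) ≈ 2.39792, r(3) ≈ 2.44949, r(3.5) ≈ 2.54951, r(7) ≈ 3.16228.
On each subinterval the trapezoid contributes (Δx_i/2)·[r(x_{i-1}) + r(x_i)].
Sum ≈ 14.67583.

14.67583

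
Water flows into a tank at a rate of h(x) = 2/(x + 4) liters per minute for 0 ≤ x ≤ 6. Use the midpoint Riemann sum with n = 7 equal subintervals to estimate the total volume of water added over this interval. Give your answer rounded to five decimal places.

Δx = (6 − 0)/7 = 6/7.
Midpoints: 3/7, 9/7, 15/7, 3, 27/7, 33/7, 39/7.
h(3/7) = 14/31, h(9/7) = 14/37, h(15/7) = 14/43, h(3) = 2/7, h(27/7) = 14/55, h(33/7) = 14/61, h(39/7) = 14/67.
Sum = Δx · [h(3/7) + h(9/7) + h(15/7) + ...].
Sum ≈ 1.82940.

1.82940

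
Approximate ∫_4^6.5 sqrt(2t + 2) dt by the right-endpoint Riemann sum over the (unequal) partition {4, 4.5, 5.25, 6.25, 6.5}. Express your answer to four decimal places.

Subinterval widths: 0.5, 0.75, 1, 0.25.
Right endpoints: 4.5, 5.25, 6.25, 6.5.
f(4.5) ≈ 3.3166, f(5.25) ≈ 3.5355, f(6.25) ≈ 3.8079, f(6.5) ≈ 3.8730.
Sum = Σ Δt_i · f(t_i).
Sum ≈ 9.0861.

9.0861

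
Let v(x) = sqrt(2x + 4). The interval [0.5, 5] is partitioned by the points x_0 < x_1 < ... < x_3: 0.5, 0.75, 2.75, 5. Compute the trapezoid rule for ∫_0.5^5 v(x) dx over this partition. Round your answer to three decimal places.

13.677

Subinterval widths: 0.25, 2, 2.25.
v(0.5) ≈ 2.236, v(0.75) ≈ 2.345, v(2.75) ≈ 3.082, v(5) ≈ 3.742.
On each subinterval the trapezoid contributes (Δx_i/2)·[v(x_{i-1}) + v(x_i)].
Sum ≈ 13.677.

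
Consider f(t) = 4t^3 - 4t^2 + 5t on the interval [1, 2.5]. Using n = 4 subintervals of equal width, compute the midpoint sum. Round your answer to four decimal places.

Δt = (2.5 − 1)/4 = 0.375.
Midpoints: 1.1875, 1.5625, 1.9375, 2.3125.
f(1.1875) = 7163/1024, f(1.5625) = 13625/1024, f(1.9375) = 24335/1024, f(2.3125) = 40589/1024.
Sum = Δt · [f(1.1875) + f(1.5625) + f(1.9375) + f(2.3125)].
Sum ≈ 31.3887.

31.3887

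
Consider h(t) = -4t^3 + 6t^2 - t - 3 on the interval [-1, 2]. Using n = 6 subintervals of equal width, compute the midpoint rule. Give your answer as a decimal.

Δt = (2 − (-1))/6 = 0.5.
Midpoints: -0.75, -0.25, 0.25, 0.75, 1.25, 1.75.
h(-0.75) = 2.8125, h(-0.25) = -2.3125, h(0.25) = -2.9375, h(0.75) = -2.0625, h(1.25) = -2.6875, h(1.75) = -7.8125.
Sum = Δt · [h(-0.75) + h(-0.25) + h(0.25) + ...].
Sum = -7.5.

-7.5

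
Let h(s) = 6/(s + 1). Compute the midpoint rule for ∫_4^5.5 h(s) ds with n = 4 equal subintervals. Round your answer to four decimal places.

Δs = (5.5 − 4)/4 = 0.375.
Midpoints: 4.1875, 4.5625, 4.9375, 5.3125.
h(4.1875) = 96/83, h(4.5625) = 96/89, h(4.9375) = 96/95, h(5.3125) = 96/101.
Sum = Δs · [h(4.1875) + h(4.5625) + h(4.9375) + h(5.3125)].
Sum ≈ 1.5736.

1.5736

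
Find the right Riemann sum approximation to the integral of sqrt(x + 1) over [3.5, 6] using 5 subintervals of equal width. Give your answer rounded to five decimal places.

6.11301

Δx = (6 − 3.5)/5 = 0.5.
Right endpoints: 4, 4.5, 5, 5.5, 6.
f(4) ≈ 2.23607, f(4.5) ≈ 2.34521, f(5) ≈ 2.44949, f(5.5) ≈ 2.54951, f(6) ≈ 2.64575.
Sum = Δx · [f(4) + f(4.5) + f(5) + f(5.5) + f(6)].
Sum ≈ 6.11301.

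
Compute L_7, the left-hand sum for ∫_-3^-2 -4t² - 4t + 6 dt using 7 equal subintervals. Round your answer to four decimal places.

Δt = (-2 − (-3))/7 = 1/7.
Left endpoints: -3, -20/7, -19/7, -18/7, -17/7, -16/7, -15/7.
f(-3) = -18, f(-20/7) = -746/49, f(-19/7) = -618/49, f(-18/7) = -498/49, f(-17/7) = -386/49, f(-16/7) = -282/49, f(-15/7) = -186/49.
Sum = Δt · [f(-3) + f(-20/7) + f(-19/7) + ...].
Sum ≈ -10.4898.

-10.4898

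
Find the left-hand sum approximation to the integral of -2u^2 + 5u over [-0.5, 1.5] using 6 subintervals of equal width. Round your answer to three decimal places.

1.593

Δu = (1.5 − (-0.5))/6 = 1/3.
Left endpoints: -0.5, -1/6, 1/6, 0.5, 5/6, 7/6.
f(-0.5) = -3, f(-1/6) = -8/9, f(1/6) = 7/9, f(0.5) = 2, f(5/6) = 25/9, f(7/6) = 28/9.
Sum = Δu · [f(-0.5) + f(-1/6) + f(1/6) + ...].
Sum ≈ 1.593.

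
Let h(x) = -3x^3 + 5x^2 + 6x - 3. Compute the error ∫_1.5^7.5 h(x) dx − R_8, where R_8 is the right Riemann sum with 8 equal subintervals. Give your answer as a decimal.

Exact integral: ∫_1.5^7.5 h(x) dx = -1527.75.
R_8 = -1903.78125.
Error = -1527.75 − (-1903.78125) = 376.03125.

376.03125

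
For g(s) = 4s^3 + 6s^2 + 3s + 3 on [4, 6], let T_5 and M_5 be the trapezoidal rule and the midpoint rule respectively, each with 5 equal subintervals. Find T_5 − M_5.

T_5 = 1383.52.
M_5 = 1378.24.
T_5 − M_5 = 5.28.

5.28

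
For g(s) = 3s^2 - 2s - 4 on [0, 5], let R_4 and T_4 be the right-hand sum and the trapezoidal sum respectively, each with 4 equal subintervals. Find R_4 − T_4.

40.625

R_4 = 124.53125.
T_4 = 83.90625.
R_4 − T_4 = 40.625.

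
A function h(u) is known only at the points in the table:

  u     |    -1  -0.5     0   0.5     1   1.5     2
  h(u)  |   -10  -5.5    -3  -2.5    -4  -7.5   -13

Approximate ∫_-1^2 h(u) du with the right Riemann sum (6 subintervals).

-17.75

Δu = 0.5.
Sum = 0.5·[(-5.5) + (-3) + (-2.5) + (-4) + (-7.5) + (-13)] = -17.75.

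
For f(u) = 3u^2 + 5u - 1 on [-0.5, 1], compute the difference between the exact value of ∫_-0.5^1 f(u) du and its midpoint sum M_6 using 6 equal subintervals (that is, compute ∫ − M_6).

0.0234375

Exact integral: ∫_-0.5^1 f(u) du = 1.5.
M_6 = 1.4765625.
Error = 1.5 − 1.4765625 = 0.0234375.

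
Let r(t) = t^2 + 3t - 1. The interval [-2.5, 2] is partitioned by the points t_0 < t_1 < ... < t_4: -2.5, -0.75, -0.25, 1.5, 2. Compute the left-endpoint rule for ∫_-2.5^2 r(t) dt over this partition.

-5.359375

Subinterval widths: 1.75, 0.5, 1.75, 0.5.
Left endpoints: -2.5, -0.75, -0.25, 1.5.
r(-2.5) = -2.25, r(-0.75) = -2.6875, r(-0.25) = -1.6875, r(1.5) = 5.75.
Sum = Σ Δt_i · r(t_i).
Sum = -5.359375.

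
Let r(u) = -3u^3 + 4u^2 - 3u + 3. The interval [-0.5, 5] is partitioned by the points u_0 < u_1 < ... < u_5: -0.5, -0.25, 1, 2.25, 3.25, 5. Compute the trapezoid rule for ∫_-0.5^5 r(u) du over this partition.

Subinterval widths: 0.25, 1.25, 1.25, 1, 1.75.
r(-0.5) = 5.875, r(-0.25) = 4.046875, r(1) = 1, r(2.25) = -17.671875, r(3.25) = -67.484375, r(5) = -287.
On each subinterval the trapezoid contributes (Δu_i/2)·[r(u_{i-1}) + r(u_i)].
Sum = -358.77734375.

-358.77734375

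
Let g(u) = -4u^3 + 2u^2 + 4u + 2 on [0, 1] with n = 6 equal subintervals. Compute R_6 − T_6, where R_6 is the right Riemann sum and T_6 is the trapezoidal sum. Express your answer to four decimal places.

R_6 ≈ 3.814815.
T_6 ≈ 3.648148.
R_6 − T_6 ≈ 0.1667.

0.1667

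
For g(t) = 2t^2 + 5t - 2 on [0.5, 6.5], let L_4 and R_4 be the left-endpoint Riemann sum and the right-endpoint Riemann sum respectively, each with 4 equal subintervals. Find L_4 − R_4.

-171

L_4 = 195.
R_4 = 366.
L_4 − R_4 = -171.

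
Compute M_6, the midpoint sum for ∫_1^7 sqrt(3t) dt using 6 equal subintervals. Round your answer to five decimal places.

20.25244

Δt = (7 − 1)/6 = 1.
Midpoints: 1.5, 2.5, 3.5, 4.5, 5.5, 6.5.
f(1.5) ≈ 2.12132, f(2.5) ≈ 2.73861, f(3.5) ≈ 3.24037, f(4.5) ≈ 3.67423, f(5.5) ≈ 4.06202, f(6.5) ≈ 4.41588.
Sum = Δt · [f(1.5) + f(2.5) + f(3.5) + ...].
Sum ≈ 20.25244.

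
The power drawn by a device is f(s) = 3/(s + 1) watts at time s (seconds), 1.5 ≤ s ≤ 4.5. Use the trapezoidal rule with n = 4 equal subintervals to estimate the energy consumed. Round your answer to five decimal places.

Δs = (4.5 − 1.5)/4 = 0.75.
f(1.5) = 1.2, f(2.25) = 12/13, f(3) = 0.75, f(3.75) = 12/19, f(4.5) = 6/11.
T_4 = (Δs/2)·[f(s_0) + 2f(s_1) + 2f(s_2) + 2f(s_3) + f(s_4)].
Sum ≈ 2.38304.

2.38304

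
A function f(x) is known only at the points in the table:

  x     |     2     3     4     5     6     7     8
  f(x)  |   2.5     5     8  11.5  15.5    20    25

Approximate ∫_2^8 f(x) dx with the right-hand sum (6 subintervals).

85

Δx = 1.
Sum = 1·[5 + 8 + 11.5 + 15.5 + 20 + 25] = 85.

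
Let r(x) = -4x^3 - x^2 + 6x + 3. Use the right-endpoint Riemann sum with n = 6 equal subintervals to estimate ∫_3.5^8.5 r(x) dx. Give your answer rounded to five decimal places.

-6072.24537

Δx = (8.5 − 3.5)/6 = 5/6.
Right endpoints: 13/3, 31/6, 6, 41/6, 23/3, 8.5.
r(13/3) = -8512/27, r(31/6) = -58793/108, r(6) = -861, r(41/6) = -138133/108, r(23/3) = -48932/27, r(8.5) = -2474.75.
Sum = Δx · [r(13/3) + r(31/6) + r(6) + ...].
Sum ≈ -6072.24537.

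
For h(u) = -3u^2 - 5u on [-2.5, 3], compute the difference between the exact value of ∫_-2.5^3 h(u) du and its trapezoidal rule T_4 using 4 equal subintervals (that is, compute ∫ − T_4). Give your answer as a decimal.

5.19921875

Exact integral: ∫_-2.5^3 h(u) du = -49.5.
T_4 = -54.69921875.
Error = -49.5 − (-54.69921875) = 5.19921875.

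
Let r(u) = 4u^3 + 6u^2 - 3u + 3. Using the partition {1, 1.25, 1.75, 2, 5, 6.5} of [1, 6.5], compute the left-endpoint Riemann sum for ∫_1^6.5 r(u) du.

Subinterval widths: 0.25, 0.5, 0.25, 3, 1.5.
Left endpoints: 1, 1.25, 1.75, 2, 5.
r(1) = 10, r(1.25) = 16.4375, r(1.75) = 37.5625, r(2) = 53, r(5) = 638.
Sum = Σ Δu_i · r(u_i).
Sum = 1136.109375.

1136.109375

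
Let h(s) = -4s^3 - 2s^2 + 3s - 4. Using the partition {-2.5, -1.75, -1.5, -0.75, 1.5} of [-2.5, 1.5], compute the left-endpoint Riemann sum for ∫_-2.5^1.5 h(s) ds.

17.96875

Subinterval widths: 0.75, 0.25, 0.75, 2.25.
Left endpoints: -2.5, -1.75, -1.5, -0.75.
h(-2.5) = 38.5, h(-1.75) = 6.0625, h(-1.5) = 0.5, h(-0.75) = -5.6875.
Sum = Σ Δs_i · h(s_i).
Sum = 17.96875.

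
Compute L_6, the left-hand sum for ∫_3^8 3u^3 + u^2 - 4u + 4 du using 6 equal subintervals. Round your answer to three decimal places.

2491.308

Δu = (8 − 3)/6 = 5/6.
Left endpoints: 3, 23/6, 14/3, 5.5, 19/3, 43/6.
f(3) = 82, f(23/6) = 12409/72, f(14/3) = 312, f(5.5) = 511.375, f(19/3) = 7028/9, f(43/6) = 27143/24.
Sum = Δu · [f(3) + f(23/6) + f(14/3) + ...].
Sum ≈ 2491.308.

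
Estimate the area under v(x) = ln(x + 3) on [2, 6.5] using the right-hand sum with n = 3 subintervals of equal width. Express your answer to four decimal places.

Δx = (6.5 − 2)/3 = 1.5.
Right endpoints: 3.5, 5, 6.5.
v(3.5) ≈ 1.8718, v(5) ≈ 2.0794, v(6.5) ≈ 2.2513.
Sum = Δx · [v(3.5) + v(5) + v(6.5)].
Sum ≈ 9.3038.

9.3038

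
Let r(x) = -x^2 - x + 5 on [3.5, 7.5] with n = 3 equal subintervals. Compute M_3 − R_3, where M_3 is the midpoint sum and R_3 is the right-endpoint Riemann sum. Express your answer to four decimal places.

M_3 ≈ -127.740741.
R_3 ≈ -161.518519.
M_3 − R_3 ≈ 33.7778.

33.7778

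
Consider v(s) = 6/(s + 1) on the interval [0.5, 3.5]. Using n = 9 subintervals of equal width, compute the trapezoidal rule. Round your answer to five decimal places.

Δs = (3.5 − 0.5)/9 = 1/3.
v(0.5) = 4, v(5/6) = 36/11, v(7/6) = 36/13, v(1.5) = 2.4, v(11/6) = 36/17, v(13/6) = 36/19, v(2.5) = 12/7, v(17/6) = 36/23, v(19/6) = 1.44, v(3.5) = 4/3.
T_9 = (Δs/2)·[v(s_0) + 2v(s_1) + ... + 2v(s_{8}) + v(s_9)].
Sum ≈ 6.61350.

6.61350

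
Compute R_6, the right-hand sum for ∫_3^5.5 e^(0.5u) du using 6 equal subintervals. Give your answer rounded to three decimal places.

24.728

Δu = (5.5 − 3)/6 = 5/12.
Right endpoints: 41/12, 23/6, 4.25, 14/3, 61/12, 5.5.
f(41/12) ≈ 5.520, f(23/6) ≈ 6.798, f(4.25) ≈ 8.373, f(14/3) ≈ 10.312, f(61/12) ≈ 12.701, f(5.5) ≈ 15.643.
Sum = Δu · [f(41/12) + f(23/6) + f(4.25) + ...].
Sum ≈ 24.728.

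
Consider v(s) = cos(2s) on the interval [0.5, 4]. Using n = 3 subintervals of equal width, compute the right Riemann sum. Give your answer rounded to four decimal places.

-0.3632

Δs = (4 − 0.5)/3 = 7/6.
Right endpoints: 5/3, 17/6, 4.
v(5/3) ≈ -0.9817, v(17/6) ≈ 0.8159, v(4) ≈ -0.1455.
Sum = Δs · [v(5/3) + v(17/6) + v(4)].
Sum ≈ -0.3632.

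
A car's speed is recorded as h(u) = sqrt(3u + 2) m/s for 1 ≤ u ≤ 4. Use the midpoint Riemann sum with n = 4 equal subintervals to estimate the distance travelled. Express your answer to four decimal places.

Δu = (4 − 1)/4 = 0.75.
Midpoints: 1.375, 2.125, 2.875, 3.625.
h(1.375) ≈ 2.4749, h(2.125) ≈ 2.8940, h(2.875) ≈ 3.2596, h(3.625) ≈ 3.5882.
Sum = Δu · [h(1.375) + h(2.125) + h(2.875) + h(3.625)].
Sum ≈ 9.1625.

9.1625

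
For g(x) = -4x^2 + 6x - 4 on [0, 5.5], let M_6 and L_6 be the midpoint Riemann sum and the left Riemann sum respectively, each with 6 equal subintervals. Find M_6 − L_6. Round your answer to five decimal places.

M_6 ≈ -151.5428241.
L_6 ≈ -115.8310185.
M_6 − L_6 ≈ -35.71181.

-35.71181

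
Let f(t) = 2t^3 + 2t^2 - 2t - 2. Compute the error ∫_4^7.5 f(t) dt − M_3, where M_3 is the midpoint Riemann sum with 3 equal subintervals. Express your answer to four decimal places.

Exact integral: ∫_4^7.5 f(t) dt ≈ 1645.364583.
M_3 ≈ 1630.874421.
Error ≈ 1645.364583 − 1630.874421 ≈ 14.4902.

14.4902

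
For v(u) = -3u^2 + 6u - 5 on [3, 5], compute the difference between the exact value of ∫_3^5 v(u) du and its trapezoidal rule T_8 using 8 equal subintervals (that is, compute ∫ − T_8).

0.0625

Exact integral: ∫_3^5 v(u) du = -60.
T_8 = -60.0625.
Error = -60 − (-60.0625) = 0.0625.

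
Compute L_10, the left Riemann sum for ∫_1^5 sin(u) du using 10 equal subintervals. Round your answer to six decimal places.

0.613288

Δu = (5 − 1)/10 = 0.4.
Left endpoints: 1, 1.4, 1.8, 2.2, 2.6, 3, 3.4, 3.8, 4.2, 4.6.
f(1) ≈ 0.841471, f(1.4) ≈ 0.985450, f(1.8) ≈ 0.973848, f(2.2) ≈ 0.808496, f(2.6) ≈ 0.515501, f(3) ≈ 0.141120, f(3.4) ≈ -0.255541, f(3.8) ≈ -0.611858, f(4.2) ≈ -0.871576, f(4.6) ≈ -0.993691.
Sum = Δu · [f(1) + f(1.4) + f(1.8) + ...].
Sum ≈ 0.613288.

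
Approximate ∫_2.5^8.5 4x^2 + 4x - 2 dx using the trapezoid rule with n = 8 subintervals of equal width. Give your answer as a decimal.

Δx = (8.5 − 2.5)/8 = 0.75.
f(2.5) = 33, f(3.25) = 53.25, f(4) = 78, f(4.75) = 107.25, f(5.5) = 141, f(6.25) = 179.25, f(7) = 222, f(7.75) = 269.25, f(8.5) = 321.
T_8 = (Δx/2)·[f(x_0) + 2f(x_1) + ... + 2f(x_{7}) + f(x_8)].
Sum = 920.25.

920.25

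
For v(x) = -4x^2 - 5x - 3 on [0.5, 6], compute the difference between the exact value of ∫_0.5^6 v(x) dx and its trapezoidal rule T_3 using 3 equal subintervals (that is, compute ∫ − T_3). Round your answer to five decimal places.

12.32407

Exact integral: ∫_0.5^6 v(x) dx ≈ -393.7083333.
T_3 ≈ -406.0324074.
Error ≈ -393.7083333 − (-406.0324074) ≈ 12.32407.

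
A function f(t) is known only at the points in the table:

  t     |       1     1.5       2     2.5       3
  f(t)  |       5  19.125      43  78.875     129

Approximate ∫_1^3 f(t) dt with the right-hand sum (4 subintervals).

135

Δt = 0.5.
Sum = 0.5·[19.125 + 43 + 78.875 + 129] = 135.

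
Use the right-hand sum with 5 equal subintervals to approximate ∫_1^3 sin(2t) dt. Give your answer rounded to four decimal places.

Δt = (3 − 1)/5 = 0.4.
Right endpoints: 1.4, 1.8, 2.2, 2.6, 3.
f(1.4) ≈ 0.3350, f(1.8) ≈ -0.4425, f(2.2) ≈ -0.9516, f(2.6) ≈ -0.8835, f(3) ≈ -0.2794.
Sum = Δt · [f(1.4) + f(1.8) + f(2.2) + f(2.6) + f(3)].
Sum ≈ -0.8888.

-0.8888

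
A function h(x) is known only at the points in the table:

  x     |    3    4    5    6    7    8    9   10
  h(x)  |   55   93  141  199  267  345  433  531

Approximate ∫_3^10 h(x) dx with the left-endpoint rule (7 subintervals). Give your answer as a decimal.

Δx = 1.
Sum = 1·[55 + 93 + 141 + 199 + 267 + 345 + 433] = 1533.

1533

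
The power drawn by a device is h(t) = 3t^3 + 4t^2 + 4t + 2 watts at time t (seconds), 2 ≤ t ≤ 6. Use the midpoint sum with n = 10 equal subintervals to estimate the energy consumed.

1307.2

Δt = (6 − 2)/10 = 0.4.
Midpoints: 2.2, 2.6, 3, 3.4, 3.8, 4.2, 4.6, 5, 5.4, 5.8.
h(2.2) = 62.104, h(2.6) = 92.168, h(3) = 131, h(3.4) = 179.752, h(3.8) = 239.576, h(4.2) = 311.624, h(4.6) = 397.048, h(5) = 497, h(5.4) = 612.632, h(5.8) = 745.096.
Sum = Δt · [h(2.2) + h(2.6) + h(3) + ...].
Sum = 1307.2.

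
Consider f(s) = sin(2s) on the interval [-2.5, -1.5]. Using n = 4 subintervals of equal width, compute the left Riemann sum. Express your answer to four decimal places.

0.7610

Δs = (-1.5 − (-2.5))/4 = 0.25.
Left endpoints: -2.5, -2.25, -2, -1.75.
f(-2.5) ≈ 0.9589, f(-2.25) ≈ 0.9775, f(-2) ≈ 0.7568, f(-1.75) ≈ 0.3508.
Sum = Δs · [f(-2.5) + f(-2.25) + f(-2) + f(-1.75)].
Sum ≈ 0.7610.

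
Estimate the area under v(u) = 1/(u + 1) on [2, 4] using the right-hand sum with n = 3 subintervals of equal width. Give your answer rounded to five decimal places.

Δu = (4 − 2)/3 = 2/3.
Right endpoints: 8/3, 10/3, 4.
v(8/3) = 3/11, v(10/3) = 3/13, v(4) = 0.2.
Sum = Δu · [v(8/3) + v(10/3) + v(4)].
Sum ≈ 0.46900.

0.46900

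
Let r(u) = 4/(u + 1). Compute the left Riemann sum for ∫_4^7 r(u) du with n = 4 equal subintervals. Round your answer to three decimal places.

1.997

Δu = (7 − 4)/4 = 0.75.
Left endpoints: 4, 4.75, 5.5, 6.25.
r(4) = 0.8, r(4.75) = 16/23, r(5.5) = 8/13, r(6.25) = 16/29.
Sum = Δu · [r(4) + r(4.75) + r(5.5) + r(6.25)].
Sum ≈ 1.997.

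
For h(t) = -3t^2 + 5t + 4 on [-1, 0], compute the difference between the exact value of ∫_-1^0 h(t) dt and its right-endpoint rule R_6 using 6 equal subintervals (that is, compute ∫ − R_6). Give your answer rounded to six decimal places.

Exact integral: ∫_-1^0 h(t) dt = 0.5.
R_6 ≈ 1.15277778.
Error ≈ 0.5 − 1.15277778 ≈ -0.652778.

-0.652778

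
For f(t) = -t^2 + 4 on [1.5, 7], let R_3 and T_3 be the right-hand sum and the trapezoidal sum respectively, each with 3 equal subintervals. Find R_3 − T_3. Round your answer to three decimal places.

R_3 ≈ -137.14352.
T_3 ≈ -94.28935.
R_3 − T_3 ≈ -42.854.

-42.854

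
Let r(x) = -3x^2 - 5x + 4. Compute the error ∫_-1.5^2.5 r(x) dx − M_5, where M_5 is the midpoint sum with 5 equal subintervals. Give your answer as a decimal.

-0.64

Exact integral: ∫_-1.5^2.5 r(x) dx = -13.
M_5 = -12.36.
Error = -13 − (-12.36) = -0.64.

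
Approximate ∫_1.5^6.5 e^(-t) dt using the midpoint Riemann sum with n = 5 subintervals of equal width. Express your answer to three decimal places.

Δt = (6.5 − 1.5)/5 = 1.
Midpoints: 2, 3, 4, 5, 6.
f(2) ≈ 0.135, f(3) ≈ 0.050, f(4) ≈ 0.018, f(5) ≈ 0.007, f(6) ≈ 0.002.
Sum = Δt · [f(2) + f(3) + f(4) + f(5) + f(6)].
Sum ≈ 0.213.

0.213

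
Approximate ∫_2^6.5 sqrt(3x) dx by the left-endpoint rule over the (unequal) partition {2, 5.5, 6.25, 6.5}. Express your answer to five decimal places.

Subinterval widths: 3.5, 0.75, 0.25.
Left endpoints: 2, 5.5, 6.25.
f(2) ≈ 2.44949, f(5.5) ≈ 4.06202, f(6.25) ≈ 4.33013.
Sum = Σ Δx_i · f(x_i).
Sum ≈ 12.70226.

12.70226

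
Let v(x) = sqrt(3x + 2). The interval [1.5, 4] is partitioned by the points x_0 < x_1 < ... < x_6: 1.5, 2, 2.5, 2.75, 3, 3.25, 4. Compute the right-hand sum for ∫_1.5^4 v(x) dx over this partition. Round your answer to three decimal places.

8.248

Subinterval widths: 0.5, 0.5, 0.25, 0.25, 0.25, 0.75.
Right endpoints: 2, 2.5, 2.75, 3, 3.25, 4.
v(2) ≈ 2.828, v(2.5) ≈ 3.082, v(2.75) ≈ 3.202, v(3) ≈ 3.317, v(3.25) ≈ 3.428, v(4) ≈ 3.742.
Sum = Σ Δx_i · v(x_i).
Sum ≈ 8.248.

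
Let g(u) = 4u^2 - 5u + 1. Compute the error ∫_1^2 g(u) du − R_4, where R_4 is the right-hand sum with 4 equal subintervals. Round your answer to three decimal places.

-0.917

Exact integral: ∫_1^2 g(u) du ≈ 2.83333.
R_4 = 3.75.
Error ≈ 2.83333 − 3.75 ≈ -0.917.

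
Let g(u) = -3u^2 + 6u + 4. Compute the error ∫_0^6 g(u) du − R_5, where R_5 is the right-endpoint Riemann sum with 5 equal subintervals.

47.52

Exact integral: ∫_0^6 g(u) du = -84.
R_5 = -131.52.
Error = -84 − (-131.52) = 47.52.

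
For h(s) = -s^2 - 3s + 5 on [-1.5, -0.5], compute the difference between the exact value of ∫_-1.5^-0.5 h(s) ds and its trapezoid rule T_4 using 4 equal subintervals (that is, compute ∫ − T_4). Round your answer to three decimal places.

0.010

Exact integral: ∫_-1.5^-0.5 h(s) ds ≈ 6.91667.
T_4 = 6.90625.
Error ≈ 6.91667 − 6.90625 ≈ 0.010.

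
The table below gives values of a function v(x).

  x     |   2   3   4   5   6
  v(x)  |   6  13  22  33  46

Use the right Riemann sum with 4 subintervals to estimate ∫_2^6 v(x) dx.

114

Δx = 1.
Sum = 1·[13 + 22 + 33 + 46] = 114.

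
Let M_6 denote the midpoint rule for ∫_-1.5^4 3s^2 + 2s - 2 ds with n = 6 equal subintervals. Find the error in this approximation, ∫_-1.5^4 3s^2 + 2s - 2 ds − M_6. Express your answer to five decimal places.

Exact integral: ∫_-1.5^4 f(s) ds = 70.125.
M_6 ≈ 68.9696181.
Error ≈ 70.125 − 68.9696181 ≈ 1.15538.

1.15538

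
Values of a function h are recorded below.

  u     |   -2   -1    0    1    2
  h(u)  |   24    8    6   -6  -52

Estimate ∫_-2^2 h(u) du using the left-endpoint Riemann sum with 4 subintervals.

32

Δu = 1.
Sum = 1·[24 + 8 + 6 + (-6)] = 32.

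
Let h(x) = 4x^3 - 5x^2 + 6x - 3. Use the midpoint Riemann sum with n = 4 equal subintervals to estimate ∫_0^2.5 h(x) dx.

Δx = (2.5 − 0)/4 = 0.625.
Midpoints: 0.3125, 0.9375, 1.5625, 2.1875.
h(0.3125) = -1527/1024, h(0.9375) = 1563/1024, h(1.5625) = 9653/1024, h(2.1875) = 28743/1024.
Sum = Δx · [h(0.3125) + h(0.9375) + h(1.5625) + h(2.1875)].
Sum = 23.45703125.

23.45703125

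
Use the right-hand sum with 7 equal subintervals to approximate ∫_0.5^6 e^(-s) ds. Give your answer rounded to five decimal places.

0.39751

Δs = (6 − 0.5)/7 = 11/14.
Right endpoints: 9/7, 29/14, 20/7, 51/14, 31/7, 73/14, 6.
f(9/7) ≈ 0.27645, f(29/14) ≈ 0.12601, f(20/7) ≈ 0.05743, f(51/14) ≈ 0.02618, f(31/7) ≈ 0.01193, f(73/14) ≈ 0.00544, f(6) ≈ 0.00248.
Sum = Δs · [f(9/7) + f(29/14) + f(20/7) + ...].
Sum ≈ 0.39751.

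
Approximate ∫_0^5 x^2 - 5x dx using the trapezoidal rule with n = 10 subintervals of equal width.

Δx = (5 − 0)/10 = 0.5.
f(0) = 0, f(0.5) = -2.25, f(1) = -4, f(1.5) = -5.25, f(2) = -6, f(2.5) = -6.25, f(3) = -6, f(3.5) = -5.25, f(4) = -4, f(4.5) = -2.25, f(5) = 0.
T_10 = (Δx/2)·[f(x_0) + 2f(x_1) + ... + 2f(x_{9}) + f(x_10)].
Sum = -20.625.

-20.625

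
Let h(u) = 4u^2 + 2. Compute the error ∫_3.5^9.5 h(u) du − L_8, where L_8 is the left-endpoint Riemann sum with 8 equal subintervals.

114.75

Exact integral: ∫_3.5^9.5 h(u) du = 1098.
L_8 = 983.25.
Error = 1098 − 983.25 = 114.75.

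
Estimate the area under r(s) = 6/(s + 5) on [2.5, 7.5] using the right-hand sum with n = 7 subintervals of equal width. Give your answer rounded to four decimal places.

2.9536

Δs = (7.5 − 2.5)/7 = 5/7.
Right endpoints: 45/14, 55/14, 65/14, 75/14, 85/14, 95/14, 7.5.
r(45/14) = 84/115, r(55/14) = 0.672, r(65/14) = 28/45, r(75/14) = 84/145, r(85/14) = 84/155, r(95/14) = 28/55, r(7.5) = 0.48.
Sum = Δs · [r(45/14) + r(55/14) + r(65/14) + ...].
Sum ≈ 2.9536.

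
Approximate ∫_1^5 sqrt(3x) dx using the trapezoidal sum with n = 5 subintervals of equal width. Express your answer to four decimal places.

11.7300

Δx = (5 − 1)/5 = 0.8.
f(1) ≈ 1.7321, f(1.8) ≈ 2.3238, f(2.6) ≈ 2.7928, f(3.4) ≈ 3.1937, f(4.2) ≈ 3.5496, f(5) ≈ 3.8730.
T_5 = (Δx/2)·[f(x_0) + 2f(x_1) + ... + 2f(x_{4}) + f(x_5)].
Sum ≈ 11.7300.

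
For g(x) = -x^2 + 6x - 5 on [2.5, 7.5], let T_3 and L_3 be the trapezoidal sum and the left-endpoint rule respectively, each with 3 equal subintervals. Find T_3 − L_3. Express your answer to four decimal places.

-16.6667

T_3 ≈ -12.731481.
L_3 ≈ 3.935185.
T_3 − L_3 ≈ -16.6667.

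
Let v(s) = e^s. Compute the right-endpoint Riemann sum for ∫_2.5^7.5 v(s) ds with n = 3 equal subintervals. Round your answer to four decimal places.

Δs = (7.5 − 2.5)/3 = 5/3.
Right endpoints: 25/6, 35/6, 7.5.
v(25/6) ≈ 64.5001, v(35/6) ≈ 341.4951, v(7.5) ≈ 1808.0424.
Sum = Δs · [v(25/6) + v(35/6) + v(7.5)].
Sum ≈ 3690.0627.

3690.0627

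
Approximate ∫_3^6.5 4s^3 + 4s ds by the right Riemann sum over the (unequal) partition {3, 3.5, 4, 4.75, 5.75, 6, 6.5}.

2132.203125

Subinterval widths: 0.5, 0.5, 0.75, 1, 0.25, 0.5.
Right endpoints: 3.5, 4, 4.75, 5.75, 6, 6.5.
f(3.5) = 185.5, f(4) = 272, f(4.75) = 447.6875, f(5.75) = 783.4375, f(6) = 888, f(6.5) = 1124.5.
Sum = Σ Δs_i · f(s_i).
Sum = 2132.203125.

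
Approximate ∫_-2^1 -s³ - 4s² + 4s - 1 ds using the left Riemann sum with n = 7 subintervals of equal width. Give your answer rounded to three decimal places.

-20.694

Δs = (1 − (-2))/7 = 3/7.
Left endpoints: -2, -11/7, -8/7, -5/7, -2/7, 1/7, 4/7.
f(-2) = -17, f(-11/7) = -4556/343, f(-8/7) = -3191/343, f(-5/7) = -1898/343, f(-2/7) = -839/343, f(1/7) = -176/343, f(4/7) = -71/343.
Sum = Δs · [f(-2) + f(-11/7) + f(-8/7) + ...].
Sum ≈ -20.694.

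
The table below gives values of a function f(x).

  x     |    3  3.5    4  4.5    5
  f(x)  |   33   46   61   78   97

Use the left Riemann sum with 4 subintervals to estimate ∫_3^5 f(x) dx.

Δx = 0.5.
Sum = 0.5·[33 + 46 + 61 + 78] = 109.

109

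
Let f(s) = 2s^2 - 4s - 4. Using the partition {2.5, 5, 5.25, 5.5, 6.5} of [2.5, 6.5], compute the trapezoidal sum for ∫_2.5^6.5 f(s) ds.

90.21875

Subinterval widths: 2.5, 0.25, 0.25, 1.
f(2.5) = -1.5, f(5) = 26, f(5.25) = 30.125, f(5.5) = 34.5, f(6.5) = 54.5.
On each subinterval the trapezoid contributes (Δs_i/2)·[f(s_{i-1}) + f(s_i)].
Sum = 90.21875.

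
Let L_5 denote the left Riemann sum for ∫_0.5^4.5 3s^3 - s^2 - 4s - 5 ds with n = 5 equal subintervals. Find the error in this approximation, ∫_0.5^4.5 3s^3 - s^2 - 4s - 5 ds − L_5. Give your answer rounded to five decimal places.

85.62667

Exact integral: ∫_0.5^4.5 f(s) ds ≈ 217.1666667.
L_5 = 131.54.
Error ≈ 217.1666667 − 131.54 ≈ 85.62667.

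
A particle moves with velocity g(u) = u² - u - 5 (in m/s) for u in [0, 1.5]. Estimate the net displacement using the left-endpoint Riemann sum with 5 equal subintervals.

-7.59

Δu = (1.5 − 0)/5 = 0.3.
Left endpoints: 0, 0.3, 0.6, 0.9, 1.2.
g(0) = -5, g(0.3) = -5.21, g(0.6) = -5.24, g(0.9) = -5.09, g(1.2) = -4.76.
Sum = Δu · [g(0) + g(0.3) + g(0.6) + g(0.9) + g(1.2)].
Sum = -7.59.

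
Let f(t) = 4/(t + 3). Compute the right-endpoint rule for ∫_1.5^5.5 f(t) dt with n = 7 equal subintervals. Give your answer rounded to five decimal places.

2.42830

Δt = (5.5 − 1.5)/7 = 4/7.
Right endpoints: 29/14, 37/14, 45/14, 53/14, 61/14, 69/14, 5.5.
f(29/14) = 56/71, f(37/14) = 56/79, f(45/14) = 56/87, f(53/14) = 56/95, f(61/14) = 56/103, f(69/14) = 56/111, f(5.5) = 8/17.
Sum = Δt · [f(29/14) + f(37/14) + f(45/14) + ...].
Sum ≈ 2.42830.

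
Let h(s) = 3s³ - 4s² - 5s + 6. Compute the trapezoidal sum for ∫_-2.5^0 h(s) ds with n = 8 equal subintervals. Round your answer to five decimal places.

-20.12573

Δs = (0 − (-2.5))/8 = 0.3125.
h(-2.5) = -53.375, h(-2.1875) = -137649/4096, h(-1.875) = -9453/512, h(-1.5625) = -30299/4096, h(-1.25) = 0.140625, h(-0.9375) = 19251/4096, h(-0.625) = 3497/512, h(-0.3125) = 29001/4096, h(0) = 6.
T_8 = (Δs/2)·[h(s_0) + 2h(s_1) + ... + 2h(s_{7}) + h(s_8)].
Sum ≈ -20.12573.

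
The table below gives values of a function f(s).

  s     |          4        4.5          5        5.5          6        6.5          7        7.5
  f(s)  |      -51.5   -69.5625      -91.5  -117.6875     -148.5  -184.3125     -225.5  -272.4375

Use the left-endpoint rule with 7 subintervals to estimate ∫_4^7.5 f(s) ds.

Δs = 0.5.
Sum = 0.5·[(-51.5) + (-69.5625) + (-91.5) + (-117.6875) + (-148.5) + (-184.3125) + (-225.5)] = -444.28125.

-444.28125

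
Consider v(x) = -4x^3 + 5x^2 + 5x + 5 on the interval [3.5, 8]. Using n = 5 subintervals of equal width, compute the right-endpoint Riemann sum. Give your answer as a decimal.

Δx = (8 − 3.5)/5 = 0.9.
Right endpoints: 4.4, 5.3, 6.2, 7.1, 8.
v(4.4) = -216.936, v(5.3) = -423.558, v(6.2) = -725.112, v(7.1) = -1139.094, v(8) = -1683.
Sum = Δx · [v(4.4) + v(5.3) + v(6.2) + v(7.1) + v(8)].
Sum = -3768.93.

-3768.93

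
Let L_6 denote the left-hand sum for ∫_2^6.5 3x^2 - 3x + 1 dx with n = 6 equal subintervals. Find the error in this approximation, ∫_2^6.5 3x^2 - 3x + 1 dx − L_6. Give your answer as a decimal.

Exact integral: ∫_2^6.5 f(x) dx = 213.75.
L_6 = 177.046875.
Error = 213.75 − 177.046875 = 36.703125.

36.703125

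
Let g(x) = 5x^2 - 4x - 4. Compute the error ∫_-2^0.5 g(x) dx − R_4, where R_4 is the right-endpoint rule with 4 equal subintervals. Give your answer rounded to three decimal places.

Exact integral: ∫_-2^0.5 g(x) dx ≈ 11.04167.
R_4 = 2.87109375.
Error ≈ 11.04167 − 2.87109375 ≈ 8.171.

8.171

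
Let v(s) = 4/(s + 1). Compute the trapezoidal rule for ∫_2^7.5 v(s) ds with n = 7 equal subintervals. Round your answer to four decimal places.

4.1857

Δs = (7.5 − 2)/7 = 11/14.
v(2) = 4/3, v(39/14) = 56/53, v(25/7) = 0.875, v(61/14) = 56/75, v(36/7) = 28/43, v(83/14) = 56/97, v(47/7) = 14/27, v(7.5) = 8/17.
T_7 = (Δs/2)·[v(s_0) + 2v(s_1) + ... + 2v(s_{6}) + v(s_7)].
Sum ≈ 4.1857.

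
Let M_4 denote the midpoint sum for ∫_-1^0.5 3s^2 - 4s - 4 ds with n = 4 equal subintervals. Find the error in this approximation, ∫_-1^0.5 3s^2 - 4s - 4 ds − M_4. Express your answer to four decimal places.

0.0527

Exact integral: ∫_-1^0.5 f(s) ds = -3.375.
M_4 ≈ -3.427734.
Error ≈ -3.375 − (-3.427734) ≈ 0.0527.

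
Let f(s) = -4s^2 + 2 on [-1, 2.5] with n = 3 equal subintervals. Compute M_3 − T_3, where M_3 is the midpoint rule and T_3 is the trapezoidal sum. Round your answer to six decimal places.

M_3 ≈ -13.57870370.
T_3 ≈ -18.34259259.
M_3 − T_3 ≈ 4.763889.

4.763889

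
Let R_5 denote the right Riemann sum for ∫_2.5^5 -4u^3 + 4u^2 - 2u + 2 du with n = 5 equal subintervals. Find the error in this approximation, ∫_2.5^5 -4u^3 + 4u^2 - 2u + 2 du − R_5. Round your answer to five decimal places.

Exact integral: ∫_2.5^5 f(u) du ≈ -453.8541667.
R_5 = -550.
Error ≈ -453.8541667 − (-550) ≈ 96.14583.

96.14583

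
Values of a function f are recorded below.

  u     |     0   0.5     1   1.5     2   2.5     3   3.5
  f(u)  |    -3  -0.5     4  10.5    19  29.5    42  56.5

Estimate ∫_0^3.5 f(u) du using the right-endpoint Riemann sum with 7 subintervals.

Δu = 0.5.
Sum = 0.5·[(-0.5) + 4 + 10.5 + 19 + 29.5 + 42 + 56.5] = 80.5.

80.5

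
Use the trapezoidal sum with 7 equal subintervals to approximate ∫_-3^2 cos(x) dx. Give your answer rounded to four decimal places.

Δx = (2 − (-3))/7 = 5/7.
f(-3) ≈ -0.9900, f(-16/7) ≈ -0.6556, f(-11/7) ≈ -0.0006, f(-6/7) ≈ 0.6546, f(-1/7) ≈ 0.9898, f(4/7) ≈ 0.8411, f(9/7) ≈ 0.2812, f(2) ≈ -0.4161.
T_7 = (Δx/2)·[f(x_0) + 2f(x_1) + ... + 2f(x_{6}) + f(x_7)].
Sum ≈ 1.0054.

1.0054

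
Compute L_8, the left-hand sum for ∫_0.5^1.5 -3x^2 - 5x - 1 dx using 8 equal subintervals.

Δx = (1.5 − 0.5)/8 = 0.125.
Left endpoints: 0.5, 0.625, 0.75, 0.875, 1, 1.125, 1.25, 1.375.
f(0.5) = -4.25, f(0.625) = -5.296875, f(0.75) = -6.4375, f(0.875) = -7.671875, f(1) = -9, f(1.125) = -10.421875, f(1.25) = -11.9375, f(1.375) = -13.546875.
Sum = Δx · [f(0.5) + f(0.625) + f(0.75) + ...].
Sum = -8.5703125.

-8.5703125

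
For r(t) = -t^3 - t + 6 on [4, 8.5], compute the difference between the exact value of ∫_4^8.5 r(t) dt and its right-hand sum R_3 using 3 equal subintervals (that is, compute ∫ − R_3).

Exact integral: ∫_4^8.5 r(t) dt = -1242.140625.
R_3 = -1689.75.
Error = -1242.140625 − (-1689.75) = 447.609375.

447.609375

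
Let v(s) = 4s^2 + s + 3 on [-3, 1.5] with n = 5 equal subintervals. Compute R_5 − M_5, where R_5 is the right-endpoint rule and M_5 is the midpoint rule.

R_5 = 42.93.
M_5 = 49.41.
R_5 − M_5 = -6.48.

-6.48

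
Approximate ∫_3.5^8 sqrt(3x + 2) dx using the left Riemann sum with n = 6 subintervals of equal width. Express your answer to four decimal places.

Δx = (8 − 3.5)/6 = 0.75.
Left endpoints: 3.5, 4.25, 5, 5.75, 6.5, 7.25.
f(3.5) ≈ 3.5355, f(4.25) ≈ 3.8406, f(5) ≈ 4.1231, f(5.75) ≈ 4.3875, f(6.5) ≈ 4.6368, f(7.25) ≈ 4.8734.
Sum = Δx · [f(3.5) + f(4.25) + f(5) + ...].
Sum ≈ 19.0477.

19.0477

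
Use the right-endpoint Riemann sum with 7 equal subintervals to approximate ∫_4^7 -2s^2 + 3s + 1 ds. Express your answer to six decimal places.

Δs = (7 − 4)/7 = 3/7.
Right endpoints: 31/7, 34/7, 37/7, 40/7, 43/7, 46/7, 7.
f(31/7) = -1222/49, f(34/7) = -1549/49, f(37/7) = -1912/49, f(40/7) = -2311/49, f(43/7) = -2746/49, f(46/7) = -3217/49, f(7) = -76.
Sum = Δs · [f(31/7) + f(34/7) + f(37/7) + ...].
Sum ≈ -145.897959.

-145.897959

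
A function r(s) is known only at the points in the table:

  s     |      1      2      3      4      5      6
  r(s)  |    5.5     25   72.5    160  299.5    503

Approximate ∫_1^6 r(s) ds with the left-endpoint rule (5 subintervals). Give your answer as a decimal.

562.5

Δs = 1.
Sum = 1·[5.5 + 25 + 72.5 + 160 + 299.5] = 562.5.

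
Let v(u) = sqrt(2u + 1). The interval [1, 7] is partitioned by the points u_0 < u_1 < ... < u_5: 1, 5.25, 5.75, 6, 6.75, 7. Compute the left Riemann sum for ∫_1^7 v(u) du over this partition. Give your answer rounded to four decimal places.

13.5968

Subinterval widths: 4.25, 0.5, 0.25, 0.75, 0.25.
Left endpoints: 1, 5.25, 5.75, 6, 6.75.
v(1) ≈ 1.7321, v(5.25) ≈ 3.3912, v(5.75) ≈ 3.5355, v(6) ≈ 3.6056, v(6.75) ≈ 3.8079.
Sum = Σ Δu_i · v(u_i).
Sum ≈ 13.5968.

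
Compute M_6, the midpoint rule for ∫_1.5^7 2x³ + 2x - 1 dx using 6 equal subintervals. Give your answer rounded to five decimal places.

1229.39800

Δx = (7 − 1.5)/6 = 11/12.
Midpoints: 47/24, 2.875, 91/24, 113/24, 5.625, 157/24.
f(47/24) = 123983/6912, f(2.875) = 52.27734375, f(91/24) = 799075/6912, f(113/24) = 1501073/6912, f(5.625) = 366.20703125, f(157/24) = 3953413/6912.
Sum = Δx · [f(47/24) + f(2.875) + f(91/24) + ...].
Sum ≈ 1229.39800.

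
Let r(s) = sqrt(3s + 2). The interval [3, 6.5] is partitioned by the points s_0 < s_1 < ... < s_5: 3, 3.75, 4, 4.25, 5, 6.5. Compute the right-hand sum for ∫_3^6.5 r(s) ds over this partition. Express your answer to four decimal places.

Subinterval widths: 0.75, 0.25, 0.25, 0.75, 1.5.
Right endpoints: 3.75, 4, 4.25, 5, 6.5.
r(3.75) ≈ 3.6401, r(4) ≈ 3.7417, r(4.25) ≈ 3.8406, r(5) ≈ 4.1231, r(6.5) ≈ 4.6368.
Sum = Σ Δs_i · r(s_i).
Sum ≈ 14.6731.

14.6731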